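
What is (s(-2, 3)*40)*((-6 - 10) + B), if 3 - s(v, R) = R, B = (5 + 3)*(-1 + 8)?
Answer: 0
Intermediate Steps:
B = 56 (B = 8*7 = 56)
s(v, R) = 3 - R
(s(-2, 3)*40)*((-6 - 10) + B) = ((3 - 1*3)*40)*((-6 - 10) + 56) = ((3 - 3)*40)*(-16 + 56) = (0*40)*40 = 0*40 = 0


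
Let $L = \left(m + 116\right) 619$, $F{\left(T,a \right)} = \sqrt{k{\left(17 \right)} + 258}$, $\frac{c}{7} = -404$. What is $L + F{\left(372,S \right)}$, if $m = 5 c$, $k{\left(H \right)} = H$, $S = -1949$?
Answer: $-8680856 + 5 \sqrt{11} \approx -8.6808 \cdot 10^{6}$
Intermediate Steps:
$c = -2828$ ($c = 7 \left(-404\right) = -2828$)
$m = -14140$ ($m = 5 \left(-2828\right) = -14140$)
$F{\left(T,a \right)} = 5 \sqrt{11}$ ($F{\left(T,a \right)} = \sqrt{17 + 258} = \sqrt{275} = 5 \sqrt{11}$)
$L = -8680856$ ($L = \left(-14140 + 116\right) 619 = \left(-14024\right) 619 = -8680856$)
$L + F{\left(372,S \right)} = -8680856 + 5 \sqrt{11}$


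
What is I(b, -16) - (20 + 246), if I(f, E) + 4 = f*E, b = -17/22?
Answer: -2834/11 ≈ -257.64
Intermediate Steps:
b = -17/22 (b = -17*1/22 = -17/22 ≈ -0.77273)
I(f, E) = -4 + E*f (I(f, E) = -4 + f*E = -4 + E*f)
I(b, -16) - (20 + 246) = (-4 - 16*(-17/22)) - (20 + 246) = (-4 + 136/11) - 1*266 = 92/11 - 266 = -2834/11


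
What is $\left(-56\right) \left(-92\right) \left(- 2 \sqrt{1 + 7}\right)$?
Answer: $- 20608 \sqrt{2} \approx -29144.0$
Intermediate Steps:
$\left(-56\right) \left(-92\right) \left(- 2 \sqrt{1 + 7}\right) = 5152 \left(- 2 \sqrt{8}\right) = 5152 \left(- 2 \cdot 2 \sqrt{2}\right) = 5152 \left(- 4 \sqrt{2}\right) = - 20608 \sqrt{2}$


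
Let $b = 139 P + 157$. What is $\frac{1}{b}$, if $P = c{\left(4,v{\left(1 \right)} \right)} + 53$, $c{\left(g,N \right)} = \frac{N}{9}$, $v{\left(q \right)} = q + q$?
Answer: $\frac{9}{67994} \approx 0.00013236$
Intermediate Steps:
$v{\left(q \right)} = 2 q$
$c{\left(g,N \right)} = \frac{N}{9}$ ($c{\left(g,N \right)} = N \frac{1}{9} = \frac{N}{9}$)
$P = \frac{479}{9}$ ($P = \frac{2 \cdot 1}{9} + 53 = \frac{1}{9} \cdot 2 + 53 = \frac{2}{9} + 53 = \frac{479}{9} \approx 53.222$)
$b = \frac{67994}{9}$ ($b = 139 \cdot \frac{479}{9} + 157 = \frac{66581}{9} + 157 = \frac{67994}{9} \approx 7554.9$)
$\frac{1}{b} = \frac{1}{\frac{67994}{9}} = \frac{9}{67994}$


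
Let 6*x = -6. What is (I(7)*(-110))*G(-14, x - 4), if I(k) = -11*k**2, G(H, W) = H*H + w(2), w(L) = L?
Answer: 11739420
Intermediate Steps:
x = -1 (x = (1/6)*(-6) = -1)
G(H, W) = 2 + H**2 (G(H, W) = H*H + 2 = H**2 + 2 = 2 + H**2)
(I(7)*(-110))*G(-14, x - 4) = (-11*7**2*(-110))*(2 + (-14)**2) = (-11*49*(-110))*(2 + 196) = -539*(-110)*198 = 59290*198 = 11739420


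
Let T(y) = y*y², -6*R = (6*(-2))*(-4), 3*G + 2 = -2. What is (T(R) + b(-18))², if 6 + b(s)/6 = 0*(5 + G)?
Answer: 300304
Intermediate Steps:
G = -4/3 (G = -⅔ + (⅓)*(-2) = -⅔ - ⅔ = -4/3 ≈ -1.3333)
R = -8 (R = -6*(-2)*(-4)/6 = -(-2)*(-4) = -⅙*48 = -8)
T(y) = y³
b(s) = -36 (b(s) = -36 + 6*(0*(5 - 4/3)) = -36 + 6*(0*(11/3)) = -36 + 6*0 = -36 + 0 = -36)
(T(R) + b(-18))² = ((-8)³ - 36)² = (-512 - 36)² = (-548)² = 300304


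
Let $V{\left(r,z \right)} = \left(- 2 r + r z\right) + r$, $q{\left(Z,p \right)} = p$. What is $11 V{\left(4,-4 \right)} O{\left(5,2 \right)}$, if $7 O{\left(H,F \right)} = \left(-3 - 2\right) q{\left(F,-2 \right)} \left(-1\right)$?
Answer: $\frac{2200}{7} \approx 314.29$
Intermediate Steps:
$O{\left(H,F \right)} = - \frac{10}{7}$ ($O{\left(H,F \right)} = \frac{\left(-3 - 2\right) \left(-2\right) \left(-1\right)}{7} = \frac{\left(-5\right) \left(-2\right) \left(-1\right)}{7} = \frac{10 \left(-1\right)}{7} = \frac{1}{7} \left(-10\right) = - \frac{10}{7}$)
$V{\left(r,z \right)} = - r + r z$
$11 V{\left(4,-4 \right)} O{\left(5,2 \right)} = 11 \cdot 4 \left(-1 - 4\right) \left(- \frac{10}{7}\right) = 11 \cdot 4 \left(-5\right) \left(- \frac{10}{7}\right) = 11 \left(-20\right) \left(- \frac{10}{7}\right) = \left(-220\right) \left(- \frac{10}{7}\right) = \frac{2200}{7}$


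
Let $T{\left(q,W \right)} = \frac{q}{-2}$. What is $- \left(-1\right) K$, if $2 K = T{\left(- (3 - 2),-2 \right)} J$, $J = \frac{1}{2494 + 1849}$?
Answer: $\frac{1}{17372} \approx 5.7564 \cdot 10^{-5}$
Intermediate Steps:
$T{\left(q,W \right)} = - \frac{q}{2}$ ($T{\left(q,W \right)} = q \left(- \frac{1}{2}\right) = - \frac{q}{2}$)
$J = \frac{1}{4343} \approx 0.00023026$
$K = \frac{1}{17372}$ ($K = \frac{- \frac{\left(-1\right) \left(3 - 2\right)}{2} \cdot \frac{1}{4343}}{2} = \frac{- \frac{\left(-1\right) 1}{2} \cdot \frac{1}{4343}}{2} = \frac{\left(- \frac{1}{2}\right) \left(-1\right) \frac{1}{4343}}{2} = \frac{\frac{1}{2} \cdot \frac{1}{4343}}{2} = \frac{1}{2} \cdot \frac{1}{8686} = \frac{1}{17372} \approx 5.7564 \cdot 10^{-5}$)
$- \left(-1\right) K = - \frac{-1}{17372} = \left(-1\right) \left(- \frac{1}{17372}\right) = \frac{1}{17372}$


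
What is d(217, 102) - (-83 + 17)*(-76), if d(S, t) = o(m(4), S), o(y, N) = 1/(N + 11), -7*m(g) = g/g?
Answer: -1143647/228 ≈ -5016.0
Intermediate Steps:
m(g) = -⅐ (m(g) = -g/(7*g) = -⅐*1 = -⅐)
o(y, N) = 1/(11 + N)
d(S, t) = 1/(11 + S)
d(217, 102) - (-83 + 17)*(-76) = 1/(11 + 217) - (-83 + 17)*(-76) = 1/228 - (-66)*(-76) = 1/228 - 1*5016 = 1/228 - 5016 = -1143647/228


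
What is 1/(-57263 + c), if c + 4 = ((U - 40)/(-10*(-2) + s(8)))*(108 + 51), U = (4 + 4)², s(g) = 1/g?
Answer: -161/9189459 ≈ -1.7520e-5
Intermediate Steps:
U = 64 (U = 8² = 64)
c = 29884/161 (c = -4 + ((64 - 40)/(-10*(-2) + 1/8))*(108 + 51) = -4 + (24/(20 + ⅛))*159 = -4 + (24/(161/8))*159 = -4 + (24*(8/161))*159 = -4 + (192/161)*159 = -4 + 30528/161 = 29884/161 ≈ 185.61)
1/(-57263 + c) = 1/(-57263 + 29884/161) = 1/(-9189459/161) = -161/9189459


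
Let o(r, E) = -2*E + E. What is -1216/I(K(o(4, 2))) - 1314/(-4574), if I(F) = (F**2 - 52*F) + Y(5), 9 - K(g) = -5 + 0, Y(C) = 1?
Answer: 3129859/1214397 ≈ 2.5773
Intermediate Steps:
o(r, E) = -E
K(g) = 14 (K(g) = 9 - (-5 + 0) = 9 - 1*(-5) = 9 + 5 = 14)
I(F) = 1 + F**2 - 52*F (I(F) = (F**2 - 52*F) + 1 = 1 + F**2 - 52*F)
-1216/I(K(o(4, 2))) - 1314/(-4574) = -1216/(1 + 14**2 - 52*14) - 1314/(-4574) = -1216/(1 + 196 - 728) - 1314*(-1/4574) = -1216/(-531) + 657/2287 = -1216*(-1/531) + 657/2287 = 1216/531 + 657/2287 = 3129859/1214397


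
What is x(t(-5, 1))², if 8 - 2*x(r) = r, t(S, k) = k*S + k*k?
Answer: 36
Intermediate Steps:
t(S, k) = k² + S*k (t(S, k) = S*k + k² = k² + S*k)
x(r) = 4 - r/2
x(t(-5, 1))² = (4 - (-5 + 1)/2)² = (4 - (-4)/2)² = (4 - ½*(-4))² = (4 + 2)² = 6² = 36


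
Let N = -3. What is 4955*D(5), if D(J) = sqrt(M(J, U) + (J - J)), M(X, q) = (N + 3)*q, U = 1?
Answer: 0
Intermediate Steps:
M(X, q) = 0 (M(X, q) = (-3 + 3)*q = 0*q = 0)
D(J) = 0 (D(J) = sqrt(0 + (J - J)) = sqrt(0 + 0) = sqrt(0) = 0)
4955*D(5) = 4955*0 = 0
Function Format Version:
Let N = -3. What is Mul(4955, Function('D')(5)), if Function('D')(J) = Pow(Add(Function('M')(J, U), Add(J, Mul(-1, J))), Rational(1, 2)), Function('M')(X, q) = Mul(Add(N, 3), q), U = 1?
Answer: 0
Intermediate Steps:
Function('M')(X, q) = 0 (Function('M')(X, q) = Mul(Add(-3, 3), q) = Mul(0, q) = 0)
Function('D')(J) = 0 (Function('D')(J) = Pow(Add(0, Add(J, Mul(-1, J))), Rational(1, 2)) = Pow(Add(0, 0), Rational(1, 2)) = Pow(0, Rational(1, 2)) = 0)
Mul(4955, Function('D')(5)) = Mul(4955, 0) = 0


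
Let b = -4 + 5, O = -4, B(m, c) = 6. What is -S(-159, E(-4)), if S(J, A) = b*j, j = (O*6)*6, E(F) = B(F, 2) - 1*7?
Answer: 144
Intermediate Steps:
E(F) = -1 (E(F) = 6 - 1*7 = 6 - 7 = -1)
b = 1
j = -144 (j = -4*6*6 = -24*6 = -144)
S(J, A) = -144 (S(J, A) = 1*(-144) = -144)
-S(-159, E(-4)) = -1*(-144) = 144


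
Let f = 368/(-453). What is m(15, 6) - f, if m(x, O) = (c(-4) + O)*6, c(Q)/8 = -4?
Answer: -70300/453 ≈ -155.19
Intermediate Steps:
c(Q) = -32 (c(Q) = 8*(-4) = -32)
f = -368/453 (f = 368*(-1/453) = -368/453 ≈ -0.81236)
m(x, O) = -192 + 6*O (m(x, O) = (-32 + O)*6 = -192 + 6*O)
m(15, 6) - f = (-192 + 6*6) - 1*(-368/453) = (-192 + 36) + 368/453 = -156 + 368/453 = -70300/453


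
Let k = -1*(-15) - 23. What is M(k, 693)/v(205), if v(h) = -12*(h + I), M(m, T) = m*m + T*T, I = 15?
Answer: -480313/2640 ≈ -181.94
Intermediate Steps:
k = -8 (k = 15 - 23 = -8)
M(m, T) = T² + m² (M(m, T) = m² + T² = T² + m²)
v(h) = -180 - 12*h (v(h) = -12*(h + 15) = -12*(15 + h) = -180 - 12*h)
M(k, 693)/v(205) = (693² + (-8)²)/(-180 - 12*205) = (480249 + 64)/(-180 - 2460) = 480313/(-2640) = 480313*(-1/2640) = -480313/2640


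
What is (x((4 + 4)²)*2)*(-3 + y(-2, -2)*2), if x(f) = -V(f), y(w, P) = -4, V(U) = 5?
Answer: 110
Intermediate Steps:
x(f) = -5 (x(f) = -1*5 = -5)
(x((4 + 4)²)*2)*(-3 + y(-2, -2)*2) = (-5*2)*(-3 - 4*2) = -10*(-3 - 8) = -10*(-11) = 110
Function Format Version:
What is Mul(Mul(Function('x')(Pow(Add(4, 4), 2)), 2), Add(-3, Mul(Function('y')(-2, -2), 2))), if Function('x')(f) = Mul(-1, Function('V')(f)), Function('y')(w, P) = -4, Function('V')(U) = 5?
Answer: 110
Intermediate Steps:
Function('x')(f) = -5 (Function('x')(f) = Mul(-1, 5) = -5)
Mul(Mul(Function('x')(Pow(Add(4, 4), 2)), 2), Add(-3, Mul(Function('y')(-2, -2), 2))) = Mul(Mul(-5, 2), Add(-3, Mul(-4, 2))) = Mul(-10, Add(-3, -8)) = Mul(-10, -11) = 110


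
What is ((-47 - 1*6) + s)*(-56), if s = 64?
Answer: -616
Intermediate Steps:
((-47 - 1*6) + s)*(-56) = ((-47 - 1*6) + 64)*(-56) = ((-47 - 6) + 64)*(-56) = (-53 + 64)*(-56) = 11*(-56) = -616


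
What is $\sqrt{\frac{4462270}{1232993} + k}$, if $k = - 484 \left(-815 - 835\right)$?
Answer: $\frac{\sqrt{1214094511953605510}}{1232993} \approx 893.65$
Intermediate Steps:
$k = 798600$ ($k = \left(-484\right) \left(-1650\right) = 798600$)
$\sqrt{\frac{4462270}{1232993} + k} = \sqrt{\frac{4462270}{1232993} + 798600} = \sqrt{\frac{984672672070}{1232993}} = \frac{\sqrt{1214094511953605510}}{1232993}$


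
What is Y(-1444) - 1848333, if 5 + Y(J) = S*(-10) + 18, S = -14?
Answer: -1848180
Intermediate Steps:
Y(J) = 153 (Y(J) = -5 + (-14*(-10) + 18) = -5 + (140 + 18) = -5 + 158 = 153)
Y(-1444) - 1848333 = 153 - 1848333 = -1848180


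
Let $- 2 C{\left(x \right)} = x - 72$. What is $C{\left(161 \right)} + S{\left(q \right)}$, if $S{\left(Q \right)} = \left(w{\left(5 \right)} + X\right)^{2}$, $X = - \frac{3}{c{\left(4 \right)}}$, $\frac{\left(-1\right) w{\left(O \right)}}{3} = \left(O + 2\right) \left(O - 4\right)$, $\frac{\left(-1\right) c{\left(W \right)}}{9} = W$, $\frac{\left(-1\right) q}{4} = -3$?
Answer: $\frac{56593}{144} \approx 393.01$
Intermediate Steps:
$q = 12$ ($q = \left(-4\right) \left(-3\right) = 12$)
$c{\left(W \right)} = - 9 W$
$C{\left(x \right)} = 36 - \frac{x}{2}$ ($C{\left(x \right)} = - \frac{x - 72}{2} = - \frac{-72 + x}{2} = 36 - \frac{x}{2}$)
$w{\left(O \right)} = - 3 \left(-4 + O\right) \left(2 + O\right)$ ($w{\left(O \right)} = - 3 \left(O + 2\right) \left(O - 4\right) = - 3 \left(2 + O\right) \left(-4 + O\right) = - 3 \left(-4 + O\right) \left(2 + O\right)$)
$X = \frac{1}{12}$ ($X = - \frac{3}{\left(-9\right) 4} = - \frac{3}{-36} = \left(-3\right) \left(- \frac{1}{36}\right) = \frac{1}{12} \approx 0.083333$)
$S{\left(Q \right)} = \frac{63001}{144}$ ($S{\left(Q \right)} = \left(\left(24 - 3 \cdot 5^{2} + 6 \cdot 5\right) + \frac{1}{12}\right)^{2} = \left(\left(24 - 75 + 30\right) + \frac{1}{12}\right)^{2} = \left(-21 + \frac{1}{12}\right)^{2} = \left(- \frac{251}{12}\right)^{2} = \frac{63001}{144}$)
$C{\left(161 \right)} + S{\left(q \right)} = \left(36 - \frac{161}{2}\right) + \frac{63001}{144} = - \frac{89}{2} + \frac{63001}{144} = \frac{56593}{144}$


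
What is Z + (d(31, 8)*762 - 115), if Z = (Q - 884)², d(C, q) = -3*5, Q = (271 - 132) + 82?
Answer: 428024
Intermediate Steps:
Q = 221 (Q = 139 + 82 = 221)
d(C, q) = -15
Z = 439569 (Z = (221 - 884)² = (-663)² = 439569)
Z + (d(31, 8)*762 - 115) = 439569 + (-15*762 - 115) = 439569 + (-11430 - 115) = 439569 - 11545 = 428024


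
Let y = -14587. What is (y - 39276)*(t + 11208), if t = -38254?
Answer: 1456778698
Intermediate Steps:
(y - 39276)*(t + 11208) = (-14587 - 39276)*(-38254 + 11208) = -53863*(-27046) = 1456778698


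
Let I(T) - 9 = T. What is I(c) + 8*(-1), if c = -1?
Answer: 0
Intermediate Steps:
I(T) = 9 + T
I(c) + 8*(-1) = (9 - 1) + 8*(-1) = 8 - 8 = 0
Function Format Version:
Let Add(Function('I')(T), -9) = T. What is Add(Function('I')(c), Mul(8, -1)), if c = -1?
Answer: 0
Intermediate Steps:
Function('I')(T) = Add(9, T)
Add(Function('I')(c), Mul(8, -1)) = Add(Add(9, -1), Mul(8, -1)) = Add(8, -8) = 0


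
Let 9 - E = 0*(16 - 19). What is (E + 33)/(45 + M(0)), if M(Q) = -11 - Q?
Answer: 21/17 ≈ 1.2353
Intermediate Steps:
E = 9 (E = 9 - 0*(16 - 19) = 9 - 0*(-3) = 9 - 1*0 = 9 + 0 = 9)
(E + 33)/(45 + M(0)) = (9 + 33)/(45 + (-11 - 1*0)) = 42/(45 + (-11 + 0)) = 42/(45 - 11) = 42/34 = 42*(1/34) = 21/17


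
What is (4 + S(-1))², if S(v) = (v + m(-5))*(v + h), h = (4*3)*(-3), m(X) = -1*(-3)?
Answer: 4900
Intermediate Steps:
m(X) = 3
h = -36 (h = 12*(-3) = -36)
S(v) = (-36 + v)*(3 + v) (S(v) = (v + 3)*(v - 36) = (3 + v)*(-36 + v) = (-36 + v)*(3 + v))
(4 + S(-1))² = (4 + (-108 + (-1)² - 33*(-1)))² = (4 + (-108 + 1 + 33))² = (4 - 74)² = (-70)² = 4900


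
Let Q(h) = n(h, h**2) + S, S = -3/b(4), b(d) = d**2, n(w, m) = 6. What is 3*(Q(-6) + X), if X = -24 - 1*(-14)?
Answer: -201/16 ≈ -12.563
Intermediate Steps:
X = -10 (X = -24 + 14 = -10)
S = -3/16 (S = -3/(4**2) = -3/16 ≈ -0.18750)
Q(h) = 93/16 (Q(h) = 6 - 3/16 = 93/16)
3*(Q(-6) + X) = 3*(93/16 - 10) = 3*(-67/16) = -201/16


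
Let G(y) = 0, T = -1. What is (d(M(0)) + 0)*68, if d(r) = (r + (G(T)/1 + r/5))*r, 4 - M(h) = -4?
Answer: 26112/5 ≈ 5222.4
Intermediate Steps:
M(h) = 8 (M(h) = 4 - 1*(-4) = 4 + 4 = 8)
d(r) = 6*r²/5 (d(r) = (r + (0/1 + r/5))*r = (r + (0*1 + r*(⅕)))*r = (r + (0 + r/5))*r = (r + r/5)*r = (6*r/5)*r = 6*r²/5)
(d(M(0)) + 0)*68 = ((6/5)*8² + 0)*68 = ((6/5)*64 + 0)*68 = (384/5 + 0)*68 = (384/5)*68 = 26112/5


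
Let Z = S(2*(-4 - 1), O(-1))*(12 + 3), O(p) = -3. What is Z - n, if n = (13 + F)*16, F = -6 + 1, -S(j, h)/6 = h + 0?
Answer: 142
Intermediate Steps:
S(j, h) = -6*h (S(j, h) = -6*(h + 0) = -6*h)
Z = 270 (Z = (-6*(-3))*(12 + 3) = 18*15 = 270)
F = -5
n = 128 (n = (13 - 5)*16 = 8*16 = 128)
Z - n = 270 - 1*128 = 270 - 128 = 142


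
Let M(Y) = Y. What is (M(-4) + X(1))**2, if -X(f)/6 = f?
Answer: 100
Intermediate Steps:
X(f) = -6*f
(M(-4) + X(1))**2 = (-4 - 6*1)**2 = (-4 - 6)**2 = (-10)**2 = 100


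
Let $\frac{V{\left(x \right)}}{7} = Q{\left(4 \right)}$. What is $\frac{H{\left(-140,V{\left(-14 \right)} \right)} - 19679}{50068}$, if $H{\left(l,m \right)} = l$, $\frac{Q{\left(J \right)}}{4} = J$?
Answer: $- \frac{19819}{50068} \approx -0.39584$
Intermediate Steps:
$Q{\left(J \right)} = 4 J$
$V{\left(x \right)} = 112$ ($V{\left(x \right)} = 7 \cdot 4 \cdot 4 = 7 \cdot 16 = 112$)
$\frac{H{\left(-140,V{\left(-14 \right)} \right)} - 19679}{50068} = \frac{-140 - 19679}{50068} = \left(-19819\right) \frac{1}{50068} = - \frac{19819}{50068}$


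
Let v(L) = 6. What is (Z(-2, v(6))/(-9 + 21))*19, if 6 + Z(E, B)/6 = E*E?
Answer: -19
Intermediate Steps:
Z(E, B) = -36 + 6*E**2 (Z(E, B) = -36 + 6*(E*E) = -36 + 6*E**2)
(Z(-2, v(6))/(-9 + 21))*19 = ((-36 + 6*(-2)**2)/(-9 + 21))*19 = ((-36 + 6*4)/12)*19 = ((-36 + 24)/12)*19 = ((1/12)*(-12))*19 = -1*19 = -19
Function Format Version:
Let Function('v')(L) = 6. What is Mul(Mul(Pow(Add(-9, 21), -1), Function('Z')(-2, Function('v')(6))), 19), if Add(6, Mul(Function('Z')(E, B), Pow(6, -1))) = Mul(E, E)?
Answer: -19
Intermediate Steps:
Function('Z')(E, B) = Add(-36, Mul(6, Pow(E, 2))) (Function('Z')(E, B) = Add(-36, Mul(6, Mul(E, E))) = Add(-36, Mul(6, Pow(E, 2))))
Mul(Mul(Pow(Add(-9, 21), -1), Function('Z')(-2, Function('v')(6))), 19) = Mul(Mul(Pow(Add(-9, 21), -1), Add(-36, Mul(6, Pow(-2, 2)))), 19) = Mul(Mul(Pow(12, -1), Add(-36, Mul(6, 4))), 19) = Mul(Mul(Rational(1, 12), Add(-36, 24)), 19) = Mul(Mul(Rational(1, 12), -12), 19) = Mul(-1, 19) = -19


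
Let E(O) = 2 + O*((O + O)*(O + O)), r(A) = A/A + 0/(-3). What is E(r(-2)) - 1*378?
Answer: -372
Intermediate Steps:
r(A) = 1 (r(A) = 1 + 0*(-⅓) = 1 + 0 = 1)
E(O) = 2 + 4*O³ (E(O) = 2 + O*((2*O)*(2*O)) = 2 + O*(4*O²) = 2 + 4*O³)
E(r(-2)) - 1*378 = (2 + 4*1³) - 1*378 = (2 + 4*1) - 378 = (2 + 4) - 378 = 6 - 378 = -372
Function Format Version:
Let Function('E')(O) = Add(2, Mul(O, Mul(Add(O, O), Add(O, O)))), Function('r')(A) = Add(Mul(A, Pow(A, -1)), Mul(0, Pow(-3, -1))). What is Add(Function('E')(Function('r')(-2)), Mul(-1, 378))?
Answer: -372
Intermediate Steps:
Function('r')(A) = 1 (Function('r')(A) = Add(1, Mul(0, Rational(-1, 3))) = Add(1, 0) = 1)
Function('E')(O) = Add(2, Mul(4, Pow(O, 3))) (Function('E')(O) = Add(2, Mul(O, Mul(Mul(2, O), Mul(2, O)))) = Add(2, Mul(O, Mul(4, Pow(O, 2)))) = Add(2, Mul(4, Pow(O, 3))))
Add(Function('E')(Function('r')(-2)), Mul(-1, 378)) = Add(Add(2, Mul(4, Pow(1, 3))), Mul(-1, 378)) = Add(Add(2, Mul(4, 1)), -378) = Add(Add(2, 4), -378) = Add(6, -378) = -372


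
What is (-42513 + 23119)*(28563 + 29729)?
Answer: -1130515048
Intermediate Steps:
(-42513 + 23119)*(28563 + 29729) = -19394*58292 = -1130515048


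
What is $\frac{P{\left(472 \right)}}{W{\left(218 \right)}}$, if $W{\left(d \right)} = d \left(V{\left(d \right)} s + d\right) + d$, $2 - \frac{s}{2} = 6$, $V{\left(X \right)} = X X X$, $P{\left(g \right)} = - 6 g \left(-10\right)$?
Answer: $- \frac{14160}{9034098433} \approx -1.5674 \cdot 10^{-6}$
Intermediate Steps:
$P{\left(g \right)} = 60 g$
$V{\left(X \right)} = X^{3}$ ($V{\left(X \right)} = X^{2} X = X^{3}$)
$s = -8$ ($s = 4 - 12 = -8$)
$W{\left(d \right)} = d + d \left(d - 8 d^{3}\right)$ ($W{\left(d \right)} = d \left(d^{3} \left(-8\right) + d\right) + d = d \left(- 8 d^{3} + d\right) + d = d \left(d - 8 d^{3}\right) + d = d + d \left(d - 8 d^{3}\right)$)
$\frac{P{\left(472 \right)}}{W{\left(218 \right)}} = \frac{60 \cdot 472}{218 \left(1 + 218 - 8 \cdot 218^{3}\right)} = \frac{28320}{218 \left(1 + 218 - 82881856\right)} = \frac{28320}{218 \left(-82881637\right)} = \frac{28320}{-18068196866} = 28320 \left(- \frac{1}{18068196866}\right) = - \frac{14160}{9034098433}$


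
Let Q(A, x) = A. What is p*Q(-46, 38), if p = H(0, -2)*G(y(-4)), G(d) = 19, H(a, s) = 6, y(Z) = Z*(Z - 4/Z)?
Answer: -5244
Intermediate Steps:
p = 114 (p = 6*19 = 114)
p*Q(-46, 38) = 114*(-46) = -5244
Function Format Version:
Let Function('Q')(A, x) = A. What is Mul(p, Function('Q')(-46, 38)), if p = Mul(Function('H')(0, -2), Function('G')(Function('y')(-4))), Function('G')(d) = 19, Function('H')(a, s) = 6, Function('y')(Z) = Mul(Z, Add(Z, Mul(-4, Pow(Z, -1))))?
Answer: -5244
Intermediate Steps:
p = 114 (p = Mul(6, 19) = 114)
Mul(p, Function('Q')(-46, 38)) = Mul(114, -46) = -5244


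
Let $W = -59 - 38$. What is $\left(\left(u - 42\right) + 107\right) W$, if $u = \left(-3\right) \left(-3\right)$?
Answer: $-7178$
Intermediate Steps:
$u = 9$
$W = -97$
$\left(\left(u - 42\right) + 107\right) W = \left(\left(9 - 42\right) + 107\right) \left(-97\right) = \left(-33 + 107\right) \left(-97\right) = 74 \left(-97\right) = -7178$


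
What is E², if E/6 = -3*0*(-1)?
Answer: 0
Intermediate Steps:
E = 0 (E = 6*(-3*0*(-1)) = 6*(0*(-1)) = 6*0 = 0)
E² = 0² = 0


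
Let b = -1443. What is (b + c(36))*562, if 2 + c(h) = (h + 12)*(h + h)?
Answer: 1130182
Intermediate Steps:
c(h) = -2 + 2*h*(12 + h) (c(h) = -2 + (h + 12)*(h + h) = -2 + (12 + h)*(2*h) = -2 + 2*h*(12 + h))
(b + c(36))*562 = (-1443 + (-2 + 2*36² + 24*36))*562 = (-1443 + (-2 + 2*1296 + 864))*562 = (-1443 + (-2 + 2592 + 864))*562 = (-1443 + 3454)*562 = 2011*562 = 1130182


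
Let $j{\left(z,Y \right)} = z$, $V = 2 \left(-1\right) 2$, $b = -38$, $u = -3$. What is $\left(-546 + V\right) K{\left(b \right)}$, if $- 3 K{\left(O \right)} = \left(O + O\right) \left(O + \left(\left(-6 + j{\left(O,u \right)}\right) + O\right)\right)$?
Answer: $1672000$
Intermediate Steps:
$V = -4$ ($V = \left(-2\right) 2 = -4$)
$K{\left(O \right)} = - \frac{2 O \left(-6 + 3 O\right)}{3}$ ($K{\left(O \right)} = - \frac{\left(O + O\right) \left(O + \left(\left(-6 + O\right) + O\right)\right)}{3} = - \frac{2 O \left(O + \left(-6 + 2 O\right)\right)}{3} = - \frac{2 O \left(-6 + 3 O\right)}{3}$)
$\left(-546 + V\right) K{\left(b \right)} = \left(-546 - 4\right) 2 \left(-38\right) \left(2 - -38\right) = - 550 \cdot 2 \left(-38\right) \left(2 + 38\right) = - 550 \cdot 2 \left(-38\right) 40 = \left(-550\right) \left(-3040\right) = 1672000$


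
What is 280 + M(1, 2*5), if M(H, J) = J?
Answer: 290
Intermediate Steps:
280 + M(1, 2*5) = 280 + 2*5 = 280 + 10 = 290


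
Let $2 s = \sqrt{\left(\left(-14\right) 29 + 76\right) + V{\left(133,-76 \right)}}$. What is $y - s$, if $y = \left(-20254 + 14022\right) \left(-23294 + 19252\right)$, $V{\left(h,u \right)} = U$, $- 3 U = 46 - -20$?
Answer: $25189744 - 2 i \sqrt{22} \approx 2.519 \cdot 10^{7} - 9.3808 i$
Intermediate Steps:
$U = -22$ ($U = - \frac{46 - -20}{3} = - \frac{46 + 20}{3} = \left(- \frac{1}{3}\right) 66 = -22$)
$V{\left(h,u \right)} = -22$
$s = 2 i \sqrt{22}$ ($s = \frac{\sqrt{\left(\left(-14\right) 29 + 76\right) - 22}}{2} = \frac{\sqrt{\left(-406 + 76\right) - 22}}{2} = \frac{\sqrt{-330 - 22}}{2} = \frac{\sqrt{-352}}{2} = \frac{4 i \sqrt{22}}{2} = 2 i \sqrt{22} \approx 9.3808 i$)
$y = 25189744$ ($y = \left(-6232\right) \left(-4042\right) = 25189744$)
$y - s = 25189744 - 2 i \sqrt{22}$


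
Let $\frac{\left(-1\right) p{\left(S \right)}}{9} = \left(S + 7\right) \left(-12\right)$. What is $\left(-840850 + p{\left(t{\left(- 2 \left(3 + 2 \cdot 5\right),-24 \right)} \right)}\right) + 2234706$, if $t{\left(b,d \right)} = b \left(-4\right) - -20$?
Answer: $1408004$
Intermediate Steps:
$t{\left(b,d \right)} = 20 - 4 b$ ($t{\left(b,d \right)} = - 4 b + 20 = 20 - 4 b$)
$p{\left(S \right)} = 756 + 108 S$ ($p{\left(S \right)} = - 9 \left(S + 7\right) \left(-12\right) = - 9 \left(7 + S\right) \left(-12\right) = - 9 \left(-84 - 12 S\right) = 756 + 108 S$)
$\left(-840850 + p{\left(t{\left(- 2 \left(3 + 2 \cdot 5\right),-24 \right)} \right)}\right) + 2234706 = \left(-840850 + \left(756 + 108 \left(20 - 4 \left(- 2 \left(3 + 2 \cdot 5\right)\right)\right)\right)\right) + 2234706 = \left(-840850 + \left(756 + 108 \left(20 - 4 \left(- 2 \left(3 + 10\right)\right)\right)\right)\right) + 2234706 = \left(-840850 + \left(756 + 108 \left(20 - 4 \left(\left(-2\right) 13\right)\right)\right)\right) + 2234706 = \left(-840850 + \left(756 + 108 \left(20 - -104\right)\right)\right) + 2234706 = \left(-840850 + \left(756 + 108 \left(20 + 104\right)\right)\right) + 2234706 = \left(-840850 + \left(756 + 108 \cdot 124\right)\right) + 2234706 = \left(-840850 + \left(756 + 13392\right)\right) + 2234706 = \left(-840850 + 14148\right) + 2234706 = -826702 + 2234706 = 1408004$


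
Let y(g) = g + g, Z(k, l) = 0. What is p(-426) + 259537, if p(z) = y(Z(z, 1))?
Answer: 259537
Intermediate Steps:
y(g) = 2*g
p(z) = 0 (p(z) = 2*0 = 0)
p(-426) + 259537 = 0 + 259537 = 259537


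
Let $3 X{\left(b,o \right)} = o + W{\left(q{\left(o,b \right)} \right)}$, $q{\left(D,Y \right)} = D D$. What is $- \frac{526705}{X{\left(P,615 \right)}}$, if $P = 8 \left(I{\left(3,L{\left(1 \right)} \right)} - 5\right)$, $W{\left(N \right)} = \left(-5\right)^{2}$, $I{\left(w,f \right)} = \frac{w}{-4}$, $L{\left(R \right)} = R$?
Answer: $- \frac{316023}{128} \approx -2468.9$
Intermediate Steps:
$q{\left(D,Y \right)} = D^{2}$
$I{\left(w,f \right)} = - \frac{w}{4}$ ($I{\left(w,f \right)} = w \left(- \frac{1}{4}\right) = - \frac{w}{4}$)
$W{\left(N \right)} = 25$
$P = -46$ ($P = 8 \left(\left(- \frac{1}{4}\right) 3 - 5\right) = 8 \left(- \frac{3}{4} - 5\right) = 8 \left(- \frac{23}{4}\right) = -46$)
$X{\left(b,o \right)} = \frac{25}{3} + \frac{o}{3}$ ($X{\left(b,o \right)} = \frac{o + 25}{3} = \frac{25 + o}{3} = \frac{25}{3} + \frac{o}{3}$)
$- \frac{526705}{X{\left(P,615 \right)}} = - \frac{526705}{\frac{25}{3} + \frac{1}{3} \cdot 615} = - \frac{526705}{\frac{25}{3} + 205} = - \frac{526705}{\frac{640}{3}} = \left(-526705\right) \frac{3}{640} = - \frac{316023}{128}$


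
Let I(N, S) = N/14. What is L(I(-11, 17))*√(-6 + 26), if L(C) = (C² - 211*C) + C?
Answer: 32461*√5/98 ≈ 740.66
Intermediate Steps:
I(N, S) = N/14 (I(N, S) = N*(1/14) = N/14)
L(C) = C² - 210*C
L(I(-11, 17))*√(-6 + 26) = (((1/14)*(-11))*(-210 + (1/14)*(-11)))*√(-6 + 26) = (-11*(-210 - 11/14)/14)*√20 = (-11/14*(-2951/14))*(2*√5) = 32461*(2*√5)/196 = 32461*√5/98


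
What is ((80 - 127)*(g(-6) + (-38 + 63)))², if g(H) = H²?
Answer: 8219689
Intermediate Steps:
((80 - 127)*(g(-6) + (-38 + 63)))² = ((80 - 127)*((-6)² + (-38 + 63)))² = (-47*(36 + 25))² = (-47*61)² = (-2867)² = 8219689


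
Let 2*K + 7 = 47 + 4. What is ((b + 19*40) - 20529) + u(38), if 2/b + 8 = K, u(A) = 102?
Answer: -137668/7 ≈ -19667.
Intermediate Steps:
K = 22 (K = -7/2 + (47 + 4)/2 = -7/2 + (½)*51 = -7/2 + 51/2 = 22)
b = ⅐ (b = 2/(-8 + 22) = 2/14 = 2*(1/14) = ⅐ ≈ 0.14286)
((b + 19*40) - 20529) + u(38) = ((⅐ + 19*40) - 20529) + 102 = ((⅐ + 760) - 20529) + 102 = (5321/7 - 20529) + 102 = -138382/7 + 102 = -137668/7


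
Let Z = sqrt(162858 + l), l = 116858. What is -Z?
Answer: -2*sqrt(69929) ≈ -528.88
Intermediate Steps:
Z = 2*sqrt(69929) (Z = sqrt(162858 + 116858) = sqrt(279716) = 2*sqrt(69929) ≈ 528.88)
-Z = -2*sqrt(69929)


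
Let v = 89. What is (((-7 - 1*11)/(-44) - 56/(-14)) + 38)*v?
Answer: 83037/22 ≈ 3774.4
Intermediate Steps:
(((-7 - 1*11)/(-44) - 56/(-14)) + 38)*v = (((-7 - 1*11)/(-44) - 56/(-14)) + 38)*89 = (((-7 - 11)*(-1/44) - 56*(-1/14)) + 38)*89 = ((-18*(-1/44) + 4) + 38)*89 = ((9/22 + 4) + 38)*89 = (97/22 + 38)*89 = (933/22)*89 = 83037/22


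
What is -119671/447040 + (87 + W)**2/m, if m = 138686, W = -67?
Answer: -8208938153/30999094720 ≈ -0.26481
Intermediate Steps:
-119671/447040 + (87 + W)**2/m = -119671/447040 + (87 - 67)**2/138686 = -119671*1/447040 + 20**2*(1/138686) = -119671/447040 + 400*(1/138686) = -119671/447040 + 200/69343 = -8208938153/30999094720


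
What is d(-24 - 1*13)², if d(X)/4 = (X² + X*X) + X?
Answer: 116726416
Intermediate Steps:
d(X) = 4*X + 8*X² (d(X) = 4*((X² + X*X) + X) = 4*((X² + X²) + X) = 4*(2*X² + X) = 4*(X + 2*X²) = 4*X + 8*X²)
d(-24 - 1*13)² = (4*(-24 - 1*13)*(1 + 2*(-24 - 1*13)))² = (4*(-24 - 13)*(1 + 2*(-24 - 13)))² = (4*(-37)*(1 + 2*(-37)))² = (4*(-37)*(1 - 74))² = (4*(-37)*(-73))² = 10804² = 116726416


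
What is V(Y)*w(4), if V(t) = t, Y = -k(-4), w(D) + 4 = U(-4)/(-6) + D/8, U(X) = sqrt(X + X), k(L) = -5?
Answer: -35/2 - 5*I*sqrt(2)/3 ≈ -17.5 - 2.357*I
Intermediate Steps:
U(X) = sqrt(2)*sqrt(X) (U(X) = sqrt(2*X) = sqrt(2)*sqrt(X))
w(D) = -4 + D/8 - I*sqrt(2)/3 (w(D) = -4 + ((sqrt(2)*sqrt(-4))/(-6) + D/8) = -4 + ((sqrt(2)*(2*I))*(-1/6) + D*(1/8)) = -4 + ((2*I*sqrt(2))*(-1/6) + D/8) = -4 + (-I*sqrt(2)/3 + D/8) = -4 + (D/8 - I*sqrt(2)/3) = -4 + D/8 - I*sqrt(2)/3)
Y = 5 (Y = -1*(-5) = 5)
V(Y)*w(4) = 5*(-4 + (1/8)*4 - I*sqrt(2)/3) = 5*(-4 + 1/2 - I*sqrt(2)/3) = 5*(-7/2 - I*sqrt(2)/3) = -35/2 - 5*I*sqrt(2)/3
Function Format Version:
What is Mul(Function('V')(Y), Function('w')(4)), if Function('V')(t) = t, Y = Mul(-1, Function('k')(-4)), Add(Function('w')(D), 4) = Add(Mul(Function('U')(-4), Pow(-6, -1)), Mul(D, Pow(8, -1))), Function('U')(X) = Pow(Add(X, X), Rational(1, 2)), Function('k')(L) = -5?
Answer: Add(Rational(-35, 2), Mul(Rational(-5, 3), I, Pow(2, Rational(1, 2)))) ≈ Add(-17.500, Mul(-2.3570, I))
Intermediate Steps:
Function('U')(X) = Mul(Pow(2, Rational(1, 2)), Pow(X, Rational(1, 2))) (Function('U')(X) = Pow(Mul(2, X), Rational(1, 2)) = Mul(Pow(2, Rational(1, 2)), Pow(X, Rational(1, 2))))
Function('w')(D) = Add(-4, Mul(Rational(1, 8), D), Mul(Rational(-1, 3), I, Pow(2, Rational(1, 2)))) (Function('w')(D) = Add(-4, Add(Mul(Mul(Pow(2, Rational(1, 2)), Pow(-4, Rational(1, 2))), Pow(-6, -1)), Mul(D, Pow(8, -1)))) = Add(-4, Add(Mul(Mul(Pow(2, Rational(1, 2)), Mul(2, I)), Rational(-1, 6)), Mul(D, Rational(1, 8)))) = Add(-4, Add(Mul(Mul(2, I, Pow(2, Rational(1, 2))), Rational(-1, 6)), Mul(Rational(1, 8), D))) = Add(-4, Add(Mul(Rational(-1, 3), I, Pow(2, Rational(1, 2))), Mul(Rational(1, 8), D))) = Add(-4, Add(Mul(Rational(1, 8), D), Mul(Rational(-1, 3), I, Pow(2, Rational(1, 2))))) = Add(-4, Mul(Rational(1, 8), D), Mul(Rational(-1, 3), I, Pow(2, Rational(1, 2)))))
Y = 5 (Y = Mul(-1, -5) = 5)
Mul(Function('V')(Y), Function('w')(4)) = Mul(5, Add(-4, Mul(Rational(1, 8), 4), Mul(Rational(-1, 3), I, Pow(2, Rational(1, 2))))) = Mul(5, Add(-4, Rational(1, 2), Mul(Rational(-1, 3), I, Pow(2, Rational(1, 2))))) = Mul(5, Add(Rational(-7, 2), Mul(Rational(-1, 3), I, Pow(2, Rational(1, 2))))) = Add(Rational(-35, 2), Mul(Rational(-5, 3), I, Pow(2, Rational(1, 2))))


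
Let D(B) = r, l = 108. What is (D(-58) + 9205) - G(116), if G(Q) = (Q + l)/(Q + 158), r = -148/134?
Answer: 84475053/9179 ≈ 9203.1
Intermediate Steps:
r = -74/67 (r = -148*1/134 = -74/67 ≈ -1.1045)
D(B) = -74/67
G(Q) = (108 + Q)/(158 + Q) (G(Q) = (Q + 108)/(Q + 158) = (108 + Q)/(158 + Q))
(D(-58) + 9205) - G(116) = (-74/67 + 9205) - (108 + 116)/(158 + 116) = 616661/67 - 224/274 = 616661/67 - 1*112/137 = 616661/67 - 112/137 = 84475053/9179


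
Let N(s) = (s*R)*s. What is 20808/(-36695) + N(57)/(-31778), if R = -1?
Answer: -542014569/1166093710 ≈ -0.46481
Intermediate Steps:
N(s) = -s**2 (N(s) = (s*(-1))*s = (-s)*s = -s**2)
20808/(-36695) + N(57)/(-31778) = 20808/(-36695) - 1*57**2/(-31778) = 20808*(-1/36695) - 1*3249*(-1/31778) = -20808/36695 - 3249*(-1/31778) = -20808/36695 + 3249/31778 = -542014569/1166093710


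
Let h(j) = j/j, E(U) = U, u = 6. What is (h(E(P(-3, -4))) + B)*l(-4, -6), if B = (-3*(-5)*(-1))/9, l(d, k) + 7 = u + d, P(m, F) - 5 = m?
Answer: 10/3 ≈ 3.3333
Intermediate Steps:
P(m, F) = 5 + m
h(j) = 1
l(d, k) = -1 + d (l(d, k) = -7 + (6 + d) = -1 + d)
B = -5/3 (B = (15*(-1))*(⅑) = -15*⅑ = -5/3 ≈ -1.6667)
(h(E(P(-3, -4))) + B)*l(-4, -6) = (1 - 5/3)*(-1 - 4) = -⅔*(-5) = 10/3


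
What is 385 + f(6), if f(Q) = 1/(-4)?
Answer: 1539/4 ≈ 384.75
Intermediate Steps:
f(Q) = -¼
385 + f(6) = 385 - ¼ = 1539/4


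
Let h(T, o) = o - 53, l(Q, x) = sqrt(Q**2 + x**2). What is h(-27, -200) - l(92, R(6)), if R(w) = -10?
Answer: -253 - 2*sqrt(2141) ≈ -345.54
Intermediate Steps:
h(T, o) = -53 + o
h(-27, -200) - l(92, R(6)) = (-53 - 200) - sqrt(92**2 + (-10)**2) = -253 - sqrt(8464 + 100) = -253 - sqrt(8564) = -253 - 2*sqrt(2141)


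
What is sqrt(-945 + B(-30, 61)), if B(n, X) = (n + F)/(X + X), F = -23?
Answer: I*sqrt(14071846)/122 ≈ 30.748*I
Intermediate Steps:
B(n, X) = (-23 + n)/(2*X) (B(n, X) = (n - 23)/(X + X) = (-23 + n)/((2*X)) = (-23 + n)*(1/(2*X)) = (-23 + n)/(2*X))
sqrt(-945 + B(-30, 61)) = sqrt(-945 + (1/2)*(-23 - 30)/61) = sqrt(-945 + (1/2)*(1/61)*(-53)) = sqrt(-945 - 53/122) = sqrt(-115343/122) = I*sqrt(14071846)/122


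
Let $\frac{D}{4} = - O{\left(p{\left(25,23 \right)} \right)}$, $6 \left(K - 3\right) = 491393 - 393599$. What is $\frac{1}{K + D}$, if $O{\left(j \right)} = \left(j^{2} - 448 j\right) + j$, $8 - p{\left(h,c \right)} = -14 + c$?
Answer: $\frac{1}{14510} \approx 6.8918 \cdot 10^{-5}$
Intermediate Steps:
$K = 16302$ ($K = 3 + \frac{491393 - 393599}{6} = 3 + \frac{1}{6} \cdot 97794 = 3 + 16299 = 16302$)
$p{\left(h,c \right)} = 22 - c$ ($p{\left(h,c \right)} = 8 - \left(-14 + c\right) = 22 - c$)
$O{\left(j \right)} = j^{2} - 447 j$
$D = -1792$ ($D = 4 \left(- \left(22 - 23\right) \left(-447 + \left(22 - 23\right)\right)\right) = 4 \left(- \left(-1\right) \left(-447 - 1\right)\right) = 4 \left(- \left(-1\right) \left(-448\right)\right) = 4 \left(\left(-1\right) 448\right) = 4 \left(-448\right) = -1792$)
$\frac{1}{K + D} = \frac{1}{16302 - 1792} = \frac{1}{14510}$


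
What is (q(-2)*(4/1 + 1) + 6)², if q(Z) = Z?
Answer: 16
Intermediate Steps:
(q(-2)*(4/1 + 1) + 6)² = (-2*(4/1 + 1) + 6)² = (-2*(4*1 + 1) + 6)² = (-2*(4 + 1) + 6)² = (-2*5 + 6)² = (-10 + 6)² = (-4)² = 16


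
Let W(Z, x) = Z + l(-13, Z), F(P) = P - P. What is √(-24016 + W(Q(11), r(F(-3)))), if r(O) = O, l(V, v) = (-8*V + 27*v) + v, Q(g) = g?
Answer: I*√23593 ≈ 153.6*I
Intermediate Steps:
F(P) = 0
l(V, v) = -8*V + 28*v
W(Z, x) = 104 + 29*Z (W(Z, x) = Z + (-8*(-13) + 28*Z) = Z + (104 + 28*Z) = 104 + 29*Z)
√(-24016 + W(Q(11), r(F(-3)))) = √(-24016 + (104 + 29*11)) = √(-24016 + (104 + 319)) = √(-24016 + 423) = √(-23593) = I*√23593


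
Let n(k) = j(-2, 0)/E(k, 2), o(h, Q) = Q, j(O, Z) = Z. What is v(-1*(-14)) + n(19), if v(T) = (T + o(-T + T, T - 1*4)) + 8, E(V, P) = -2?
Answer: 32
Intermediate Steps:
n(k) = 0 (n(k) = 0/(-2) = 0*(-½) = 0)
v(T) = 4 + 2*T (v(T) = (T + (T - 1*4)) + 8 = (T + (T - 4)) + 8 = (T + (-4 + T)) + 8 = (-4 + 2*T) + 8 = 4 + 2*T)
v(-1*(-14)) + n(19) = (4 + 2*(-1*(-14))) + 0 = (4 + 2*14) + 0 = (4 + 28) + 0 = 32 + 0 = 32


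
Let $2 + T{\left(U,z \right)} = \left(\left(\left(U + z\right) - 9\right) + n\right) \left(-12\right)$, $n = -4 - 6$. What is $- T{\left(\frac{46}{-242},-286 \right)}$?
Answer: $- \frac{442894}{121} \approx -3660.3$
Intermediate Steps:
$n = -10$
$T{\left(U,z \right)} = 226 - 12 U - 12 z$ ($T{\left(U,z \right)} = -2 + \left(\left(\left(U + z\right) - 9\right) - 10\right) \left(-12\right) = -2 + \left(\left(-9 + U + z\right) - 10\right) \left(-12\right) = -2 + \left(-19 + U + z\right) \left(-12\right) = -2 - \left(-228 + 12 U + 12 z\right) = 226 - 12 U - 12 z$)
$- T{\left(\frac{46}{-242},-286 \right)} = - (226 - 12 \frac{46}{-242} - -3432) = - (226 - 12 \cdot 46 \left(- \frac{1}{242}\right) + 3432) = - (226 - - \frac{276}{121} + 3432) = - (226 + \frac{276}{121} + 3432) = \left(-1\right) \frac{442894}{121} = - \frac{442894}{121}$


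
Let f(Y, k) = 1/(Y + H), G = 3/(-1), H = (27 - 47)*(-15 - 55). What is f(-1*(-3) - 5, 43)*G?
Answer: -1/466 ≈ -0.0021459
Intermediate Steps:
H = 1400 (H = -20*(-70) = 1400)
G = -3 (G = 3*(-1) = -3)
f(Y, k) = 1/(1400 + Y) (f(Y, k) = 1/(Y + 1400) = 1/(1400 + Y))
f(-1*(-3) - 5, 43)*G = -3/(1400 + (-1*(-3) - 5)) = -3/(1400 + (3 - 5)) = -3/(1400 - 2) = -3/1398 = (1/1398)*(-3) = -1/466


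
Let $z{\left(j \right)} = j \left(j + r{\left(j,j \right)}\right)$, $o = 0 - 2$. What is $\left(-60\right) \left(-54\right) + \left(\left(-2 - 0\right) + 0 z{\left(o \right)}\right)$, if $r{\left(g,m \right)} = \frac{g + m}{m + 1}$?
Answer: $3238$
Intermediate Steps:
$r{\left(g,m \right)} = \frac{g + m}{1 + m}$
$o = -2$
$z{\left(j \right)} = j \left(j + \frac{2 j}{1 + j}\right)$ ($z{\left(j \right)} = j \left(j + \frac{j + j}{1 + j}\right) = j \left(j + \frac{2 j}{1 + j}\right)$)
$\left(-60\right) \left(-54\right) + \left(\left(-2 - 0\right) + 0 z{\left(o \right)}\right) = \left(-60\right) \left(-54\right) + \left(\left(-2 - 0\right) + 0 \frac{\left(-2\right)^{2} \left(3 - 2\right)}{1 - 2}\right) = 3240 + \left(\left(-2 + 0\right) + 0 \cdot 4 \frac{1}{-1} \cdot 1\right) = 3240 - \left(2 + 0 \cdot 4 \left(-1\right) 1\right) = 3240 + \left(-2 + 0 \left(-4\right)\right) = 3240 + \left(-2 + 0\right) = 3240 - 2 = 3238$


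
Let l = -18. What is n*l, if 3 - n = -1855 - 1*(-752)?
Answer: -19908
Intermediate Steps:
n = 1106 (n = 3 - (-1855 - 1*(-752)) = 3 - (-1855 + 752) = 3 - 1*(-1103) = 3 + 1103 = 1106)
n*l = 1106*(-18) = -19908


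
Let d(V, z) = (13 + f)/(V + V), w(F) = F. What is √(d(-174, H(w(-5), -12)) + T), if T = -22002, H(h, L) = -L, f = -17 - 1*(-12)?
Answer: 8*I*√2602083/87 ≈ 148.33*I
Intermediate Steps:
f = -5 (f = -17 + 12 = -5)
d(V, z) = 4/V (d(V, z) = (13 - 5)/(V + V) = 8/((2*V)) = 8*(1/(2*V)) = 4/V)
√(d(-174, H(w(-5), -12)) + T) = √(4/(-174) - 22002) = √(4*(-1/174) - 22002) = √(-2/87 - 22002) = √(-1914176/87) = 8*I*√2602083/87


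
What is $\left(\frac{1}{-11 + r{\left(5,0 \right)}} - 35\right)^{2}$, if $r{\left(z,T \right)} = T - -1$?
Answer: $\frac{123201}{100} \approx 1232.0$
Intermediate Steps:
$r{\left(z,T \right)} = 1 + T$ ($r{\left(z,T \right)} = T + 1 = 1 + T$)
$\left(\frac{1}{-11 + r{\left(5,0 \right)}} - 35\right)^{2} = \left(\frac{1}{-11 + \left(1 + 0\right)} - 35\right)^{2} = \left(\frac{1}{-11 + 1} - 35\right)^{2} = \left(\frac{1}{-10} - 35\right)^{2} = \left(- \frac{1}{10} - 35\right)^{2} = \left(- \frac{351}{10}\right)^{2} = \frac{123201}{100}$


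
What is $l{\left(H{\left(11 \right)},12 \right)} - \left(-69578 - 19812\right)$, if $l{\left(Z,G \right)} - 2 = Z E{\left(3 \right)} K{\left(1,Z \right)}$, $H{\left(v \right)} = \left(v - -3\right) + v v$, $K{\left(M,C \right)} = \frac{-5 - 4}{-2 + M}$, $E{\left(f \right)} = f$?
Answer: $93037$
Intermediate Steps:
$K{\left(M,C \right)} = - \frac{9}{-2 + M}$
$H{\left(v \right)} = 3 + v + v^{2}$ ($H{\left(v \right)} = \left(v + 3\right) + v^{2} = \left(3 + v\right) + v^{2} = 3 + v + v^{2}$)
$l{\left(Z,G \right)} = 2 + 27 Z$ ($l{\left(Z,G \right)} = 2 + Z 3 \left(- \frac{9}{-2 + 1}\right) = 2 + 3 Z \left(- \frac{9}{-1}\right) = 2 + 3 Z \left(\left(-9\right) \left(-1\right)\right) = 2 + 3 Z 9 = 2 + 27 Z$)
$l{\left(H{\left(11 \right)},12 \right)} - \left(-69578 - 19812\right) = \left(2 + 27 \left(3 + 11 + 11^{2}\right)\right) - \left(-69578 - 19812\right) = \left(2 + 27 \left(3 + 11 + 121\right)\right) - -89390 = \left(2 + 27 \cdot 135\right) + 89390 = \left(2 + 3645\right) + 89390 = 3647 + 89390 = 93037$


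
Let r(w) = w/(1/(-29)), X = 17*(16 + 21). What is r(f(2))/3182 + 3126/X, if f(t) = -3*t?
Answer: 135897/27047 ≈ 5.0245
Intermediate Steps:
X = 629 (X = 17*37 = 629)
r(w) = -29*w (r(w) = w/(-1/29) = w*(-29) = -29*w)
r(f(2))/3182 + 3126/X = -(-87)*2/3182 + 3126/629 = -29*(-6)*(1/3182) + 3126*(1/629) = 174*(1/3182) + 3126/629 = 87/1591 + 3126/629 = 135897/27047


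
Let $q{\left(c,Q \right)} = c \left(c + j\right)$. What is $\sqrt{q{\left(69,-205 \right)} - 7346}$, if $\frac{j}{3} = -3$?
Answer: $i \sqrt{3206} \approx 56.622 i$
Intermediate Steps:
$j = -9$ ($j = 3 \left(-3\right) = -9$)
$q{\left(c,Q \right)} = c \left(-9 + c\right)$ ($q{\left(c,Q \right)} = c \left(c - 9\right) = c \left(-9 + c\right)$)
$\sqrt{q{\left(69,-205 \right)} - 7346} = \sqrt{69 \left(-9 + 69\right) - 7346} = \sqrt{69 \cdot 60 - 7346} = \sqrt{4140 - 7346} = \sqrt{-3206} = i \sqrt{3206}$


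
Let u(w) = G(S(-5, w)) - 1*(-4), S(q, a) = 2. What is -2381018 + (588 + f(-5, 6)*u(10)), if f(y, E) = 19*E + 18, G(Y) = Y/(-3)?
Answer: -2379990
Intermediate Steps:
G(Y) = -Y/3 (G(Y) = Y*(-1/3) = -Y/3)
f(y, E) = 18 + 19*E
u(w) = 10/3 (u(w) = -1/3*2 - 1*(-4) = -2/3 + 4 = 10/3)
-2381018 + (588 + f(-5, 6)*u(10)) = -2381018 + (588 + (18 + 19*6)*(10/3)) = -2381018 + (588 + (18 + 114)*(10/3)) = -2381018 + (588 + 132*(10/3)) = -2381018 + (588 + 440) = -2381018 + 1028 = -2379990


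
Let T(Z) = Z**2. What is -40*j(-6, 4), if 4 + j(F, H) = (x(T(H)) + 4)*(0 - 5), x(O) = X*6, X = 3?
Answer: 4560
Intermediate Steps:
x(O) = 18 (x(O) = 3*6 = 18)
j(F, H) = -114 (j(F, H) = -4 + (18 + 4)*(0 - 5) = -4 + 22*(-5) = -4 - 110 = -114)
-40*j(-6, 4) = -40*(-114) = 4560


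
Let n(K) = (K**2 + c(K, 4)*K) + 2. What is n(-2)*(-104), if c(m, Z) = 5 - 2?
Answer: 0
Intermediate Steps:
c(m, Z) = 3
n(K) = 2 + K**2 + 3*K (n(K) = (K**2 + 3*K) + 2 = 2 + K**2 + 3*K)
n(-2)*(-104) = (2 + (-2)**2 + 3*(-2))*(-104) = (2 + 4 - 6)*(-104) = 0*(-104) = 0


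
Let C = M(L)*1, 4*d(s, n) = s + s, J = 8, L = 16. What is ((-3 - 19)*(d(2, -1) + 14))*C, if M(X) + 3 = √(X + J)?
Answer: 990 - 660*√6 ≈ -626.66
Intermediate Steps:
d(s, n) = s/2 (d(s, n) = (s + s)/4 = (2*s)/4 = s/2)
M(X) = -3 + √(8 + X) (M(X) = -3 + √(X + 8) = -3 + √(8 + X))
C = -3 + 2*√6 (C = (-3 + √(8 + 16))*1 = (-3 + √24)*1 = (-3 + 2*√6)*1 = -3 + 2*√6 ≈ 1.8990)
((-3 - 19)*(d(2, -1) + 14))*C = ((-3 - 19)*((½)*2 + 14))*(-3 + 2*√6) = (-22*(1 + 14))*(-3 + 2*√6) = (-22*15)*(-3 + 2*√6) = -330*(-3 + 2*√6) = 990 - 660*√6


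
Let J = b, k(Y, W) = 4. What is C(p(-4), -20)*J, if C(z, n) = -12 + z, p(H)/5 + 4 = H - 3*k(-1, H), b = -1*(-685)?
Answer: -76720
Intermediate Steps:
b = 685
p(H) = -80 + 5*H (p(H) = -20 + 5*(H - 3*4) = -20 + 5*(H - 12) = -20 + 5*(-12 + H) = -20 + (-60 + 5*H) = -80 + 5*H)
J = 685
C(p(-4), -20)*J = (-12 + (-80 + 5*(-4)))*685 = (-12 + (-80 - 20))*685 = (-12 - 100)*685 = -112*685 = -76720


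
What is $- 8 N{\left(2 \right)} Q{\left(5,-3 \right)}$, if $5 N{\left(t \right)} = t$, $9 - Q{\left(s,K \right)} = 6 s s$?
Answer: $\frac{2256}{5} \approx 451.2$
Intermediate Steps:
$Q{\left(s,K \right)} = 9 - 6 s^{2}$ ($Q{\left(s,K \right)} = 9 - 6 s s = 9 - 6 s^{2}$)
$N{\left(t \right)} = \frac{t}{5}$
$- 8 N{\left(2 \right)} Q{\left(5,-3 \right)} = - 8 \cdot \frac{1}{5} \cdot 2 \left(9 - 6 \cdot 5^{2}\right) = \left(-8\right) \frac{2}{5} \left(9 - 150\right) = - \frac{16 \left(9 - 150\right)}{5} = \left(- \frac{16}{5}\right) \left(-141\right) = \frac{2256}{5}$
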